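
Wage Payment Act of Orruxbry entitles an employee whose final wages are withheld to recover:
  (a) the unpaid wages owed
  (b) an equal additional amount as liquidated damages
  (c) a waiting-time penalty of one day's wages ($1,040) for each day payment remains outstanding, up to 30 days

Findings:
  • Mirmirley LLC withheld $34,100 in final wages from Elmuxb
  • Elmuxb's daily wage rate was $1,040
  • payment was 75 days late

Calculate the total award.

Liquidated damages (equal amount): $34,100
Penalty days: min(75, 30) = 30
Waiting-time penalty: 30 × $1,040 = $31,200
Total award: $34,100 + $34,100 + $31,200 = $99,400

$99,400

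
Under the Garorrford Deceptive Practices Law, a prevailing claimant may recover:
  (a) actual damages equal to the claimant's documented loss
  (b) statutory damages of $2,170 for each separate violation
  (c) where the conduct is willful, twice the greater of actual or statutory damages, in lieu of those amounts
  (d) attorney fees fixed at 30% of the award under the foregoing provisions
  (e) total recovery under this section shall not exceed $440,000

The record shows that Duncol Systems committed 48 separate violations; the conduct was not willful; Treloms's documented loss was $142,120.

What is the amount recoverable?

$320,164

Statutory damages: 48 × $2,170 = $104,160
Conduct not willful: the in-lieu enhancement does not apply.
Actual plus statutory damages: $142,120 + $104,160 = $246,280
Attorney fees: 30% of $246,280 = $73,884
Total before cap: $246,280 + $73,884 = $320,164
Cap at $440,000: $320,164 is within the cap, no reduction.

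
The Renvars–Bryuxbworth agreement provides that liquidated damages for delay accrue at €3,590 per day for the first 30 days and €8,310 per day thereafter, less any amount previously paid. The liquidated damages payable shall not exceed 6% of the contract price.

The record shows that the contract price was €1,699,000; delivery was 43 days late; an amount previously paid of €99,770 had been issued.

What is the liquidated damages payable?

€101,940

First 30 days: 30 × €3,590 = €107,700
Remaining days: (43 − 30) × €8,310 = €108,030
Accrued per-day damages: €107,700 + €108,030 = €215,730
Less amount previously paid: €215,730 − €99,770 = €115,960
Cap: 6% of €1,699,000 = €101,940
Cap at €101,940: €115,960 exceeds the cap → €101,940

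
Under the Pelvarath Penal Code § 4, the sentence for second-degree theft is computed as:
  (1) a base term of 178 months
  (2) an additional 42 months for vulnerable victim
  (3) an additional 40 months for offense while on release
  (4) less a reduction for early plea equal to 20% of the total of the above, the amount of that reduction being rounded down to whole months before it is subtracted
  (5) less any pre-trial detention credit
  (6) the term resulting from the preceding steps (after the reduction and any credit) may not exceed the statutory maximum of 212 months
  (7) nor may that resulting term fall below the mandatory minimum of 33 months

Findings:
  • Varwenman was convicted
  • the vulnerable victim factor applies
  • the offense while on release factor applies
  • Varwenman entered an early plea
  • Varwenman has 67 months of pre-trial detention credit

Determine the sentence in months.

Vulnerable victim enhancement: +42 months
Offense while on release enhancement: +40 months
Adjusted term: 178 months + 42 months + 40 months = 260 months
Early plea reduction: 20% of 260 months = 52 months (rounded down)
After reduction: 260 − 52 = 208 months
Less pre-trial detention credit: 208 months − 67 months = 141 months
Cap at 212 months: 141 months is within the cap, no reduction.
Minimum 33 months: 141 months meets the minimum, no increase.

141 months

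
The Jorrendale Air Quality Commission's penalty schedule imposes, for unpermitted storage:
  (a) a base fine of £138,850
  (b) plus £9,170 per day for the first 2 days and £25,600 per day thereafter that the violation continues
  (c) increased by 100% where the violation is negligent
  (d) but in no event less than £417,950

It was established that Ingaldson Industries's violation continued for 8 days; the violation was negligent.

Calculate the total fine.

£621,580

First 2 days: 2 × £9,170 = £18,340
Remaining days: (8 − 2) × £25,600 = £153,600
Per-day component: £18,340 + £153,600 = £171,940
Base plus per-day: £138,850 + £171,940 = £310,790
Enhancement: 100% of £310,790 = £310,790
Enhanced fine: £310,790 + £310,790 = £621,580
Minimum £417,950: £621,580 meets the minimum, no increase.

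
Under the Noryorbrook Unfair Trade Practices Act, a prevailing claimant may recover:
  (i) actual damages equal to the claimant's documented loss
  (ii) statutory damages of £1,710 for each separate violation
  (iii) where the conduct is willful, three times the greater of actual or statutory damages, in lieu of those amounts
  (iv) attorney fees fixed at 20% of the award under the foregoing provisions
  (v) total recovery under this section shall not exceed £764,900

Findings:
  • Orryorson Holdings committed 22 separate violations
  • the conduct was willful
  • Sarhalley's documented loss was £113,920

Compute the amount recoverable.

Statutory damages: 22 × £1,710 = £37,620
Greater of actual damages (£113,920) or statutory damages (£37,620): £113,920
Trebled: 3 × £113,920 = £341,760
Attorney fees: 20% of £341,760 = £68,352
Total before cap: £341,760 + £68,352 = £410,112
Cap at £764,900: £410,112 is within the cap, no reduction.

£410,112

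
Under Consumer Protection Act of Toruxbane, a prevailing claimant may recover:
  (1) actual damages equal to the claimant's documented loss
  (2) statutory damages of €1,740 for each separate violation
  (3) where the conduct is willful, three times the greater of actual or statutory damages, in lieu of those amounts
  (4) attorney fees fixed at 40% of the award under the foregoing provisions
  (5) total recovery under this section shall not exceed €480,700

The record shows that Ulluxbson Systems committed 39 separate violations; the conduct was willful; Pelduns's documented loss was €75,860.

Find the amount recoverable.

€318,612

Statutory damages: 39 × €1,740 = €67,860
Greater of actual damages (€75,860) or statutory damages (€67,860): €75,860
Trebled: 3 × €75,860 = €227,580
Attorney fees: 40% of €227,580 = €91,032
Total before cap: €227,580 + €91,032 = €318,612
Cap at €480,700: €318,612 is within the cap, no reduction.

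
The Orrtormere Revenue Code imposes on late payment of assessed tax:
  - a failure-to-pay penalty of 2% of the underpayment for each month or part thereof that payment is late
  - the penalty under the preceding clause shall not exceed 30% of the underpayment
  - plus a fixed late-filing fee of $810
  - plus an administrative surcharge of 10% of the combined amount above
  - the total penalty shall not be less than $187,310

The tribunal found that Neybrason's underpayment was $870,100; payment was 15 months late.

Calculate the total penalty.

$288,024

Accrued rate: 2% × 15 = 30%, capped at 30% → 30%
Failure-to-pay penalty: 30% of $870,100 = $261,030
Penalty before surcharge: $261,030 + $810 = $261,840
Administrative surcharge: 10% of $261,840 = $26,184
Total penalty: $261,840 + $26,184 = $288,024
Minimum $187,310: $288,024 meets the minimum, no increase.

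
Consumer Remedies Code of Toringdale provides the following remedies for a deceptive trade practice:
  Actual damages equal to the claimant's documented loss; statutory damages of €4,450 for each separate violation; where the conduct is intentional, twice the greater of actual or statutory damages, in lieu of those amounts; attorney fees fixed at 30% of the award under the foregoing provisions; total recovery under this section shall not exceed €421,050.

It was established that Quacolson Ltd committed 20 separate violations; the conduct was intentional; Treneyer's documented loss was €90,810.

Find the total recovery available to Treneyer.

Total recovery: €236,106

Statutory damages: 20 × €4,450 = €89,000
Greater of actual damages (€90,810) or statutory damages (€89,000): €90,810
Doubled: 2 × €90,810 = €181,620
Attorney fees: 30% of €181,620 = €54,486
Total before cap: €181,620 + €54,486 = €236,106
Cap at €421,050: €236,106 is within the cap, no reduction.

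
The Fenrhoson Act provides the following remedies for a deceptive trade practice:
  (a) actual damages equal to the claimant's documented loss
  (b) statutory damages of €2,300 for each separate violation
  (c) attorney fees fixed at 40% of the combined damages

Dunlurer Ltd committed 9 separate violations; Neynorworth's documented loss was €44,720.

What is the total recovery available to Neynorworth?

Statutory damages: 9 × €2,300 = €20,700
Combined damages: €44,720 + €20,700 = €65,420
Attorney fees: 40% of €65,420 = €26,168
Total recovery: €65,420 + €26,168 = €91,588

€91,588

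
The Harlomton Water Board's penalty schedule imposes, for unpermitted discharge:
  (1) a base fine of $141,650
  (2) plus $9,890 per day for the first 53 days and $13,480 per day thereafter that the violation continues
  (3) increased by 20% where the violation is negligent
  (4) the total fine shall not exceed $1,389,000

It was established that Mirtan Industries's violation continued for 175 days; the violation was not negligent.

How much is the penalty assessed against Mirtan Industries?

First 53 days: 53 × $9,890 = $524,170
Remaining days: (175 − 53) × $13,480 = $1,644,560
Per-day component: $524,170 + $1,644,560 = $2,168,730
Base plus per-day: $141,650 + $2,168,730 = $2,310,380
The violation was not negligent: no 20% increase.
Cap at $1,389,000: $2,310,380 exceeds the cap → $1,389,000

$1,389,000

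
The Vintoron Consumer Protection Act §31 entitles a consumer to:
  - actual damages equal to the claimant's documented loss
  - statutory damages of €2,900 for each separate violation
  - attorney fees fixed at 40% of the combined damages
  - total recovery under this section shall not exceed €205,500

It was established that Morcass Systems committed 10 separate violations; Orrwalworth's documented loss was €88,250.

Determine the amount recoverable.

Statutory damages: 10 × €2,900 = €29,000
Combined damages: €88,250 + €29,000 = €117,250
Attorney fees: 40% of €117,250 = €46,900
Total before cap: €117,250 + €46,900 = €164,150
Cap at €205,500: €164,150 is within the cap, no reduction.

€164,150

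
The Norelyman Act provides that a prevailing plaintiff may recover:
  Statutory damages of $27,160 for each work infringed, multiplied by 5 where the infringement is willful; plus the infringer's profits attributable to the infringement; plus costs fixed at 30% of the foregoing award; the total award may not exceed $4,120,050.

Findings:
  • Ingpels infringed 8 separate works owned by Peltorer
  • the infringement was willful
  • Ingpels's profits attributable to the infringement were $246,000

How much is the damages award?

$1,732,120

Statutory damages: 8 × $27,160 = $217,280
Multiplied by 5: 5 × $217,280 = $1,086,400
Combined award: $1,086,400 + $246,000 = $1,332,400
Costs: 30% of $1,332,400 = $399,720
Award plus costs: $1,332,400 + $399,720 = $1,732,120
Cap at $4,120,050: $1,732,120 is within the cap, no reduction.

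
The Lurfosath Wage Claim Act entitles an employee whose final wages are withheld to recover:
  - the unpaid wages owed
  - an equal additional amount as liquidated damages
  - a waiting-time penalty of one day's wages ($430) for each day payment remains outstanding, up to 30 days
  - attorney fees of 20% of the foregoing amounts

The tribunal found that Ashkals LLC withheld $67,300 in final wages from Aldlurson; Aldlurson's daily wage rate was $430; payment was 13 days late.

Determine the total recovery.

Liquidated damages (equal amount): $67,300
Penalty days: min(13, 30) = 13
Waiting-time penalty: 13 × $430 = $5,590
Subtotal: $67,300 + $67,300 + $5,590 = $140,190
Attorney fees: 20% of $140,190 = $28,038
Total award: $140,190 + $28,038 = $168,228

$168,228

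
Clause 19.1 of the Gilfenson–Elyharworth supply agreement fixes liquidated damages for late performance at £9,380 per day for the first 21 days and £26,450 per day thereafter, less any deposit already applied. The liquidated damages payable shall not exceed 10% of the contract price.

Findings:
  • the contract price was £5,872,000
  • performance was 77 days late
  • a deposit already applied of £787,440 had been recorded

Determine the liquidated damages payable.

First 21 days: 21 × £9,380 = £196,980
Remaining days: (77 − 21) × £26,450 = £1,481,200
Accrued per-day damages: £196,980 + £1,481,200 = £1,678,180
Less deposit already applied: £1,678,180 − £787,440 = £890,740
Cap: 10% of £5,872,000 = £587,200
Cap at £587,200: £890,740 exceeds the cap → £587,200

£587,200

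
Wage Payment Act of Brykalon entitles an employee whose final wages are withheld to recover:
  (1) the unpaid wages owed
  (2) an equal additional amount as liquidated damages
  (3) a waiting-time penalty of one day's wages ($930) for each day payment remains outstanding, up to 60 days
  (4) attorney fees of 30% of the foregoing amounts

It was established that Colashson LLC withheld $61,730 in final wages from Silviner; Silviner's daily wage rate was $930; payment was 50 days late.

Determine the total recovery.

$220,948

Liquidated damages (equal amount): $61,730
Penalty days: min(50, 60) = 50
Waiting-time penalty: 50 × $930 = $46,500
Subtotal: $61,730 + $61,730 + $46,500 = $169,960
Attorney fees: 30% of $169,960 = $50,988
Total award: $169,960 + $50,988 = $220,948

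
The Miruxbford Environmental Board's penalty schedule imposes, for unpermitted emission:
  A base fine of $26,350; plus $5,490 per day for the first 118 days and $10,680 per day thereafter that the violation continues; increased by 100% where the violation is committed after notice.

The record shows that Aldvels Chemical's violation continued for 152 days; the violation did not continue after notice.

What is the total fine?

First 118 days: 118 × $5,490 = $647,820
Remaining days: (152 − 118) × $10,680 = $363,120
Per-day component: $647,820 + $363,120 = $1,010,940
Base plus per-day: $26,350 + $1,010,940 = $1,037,290
The violation did not continue after notice: no 100% increase.

$1,037,290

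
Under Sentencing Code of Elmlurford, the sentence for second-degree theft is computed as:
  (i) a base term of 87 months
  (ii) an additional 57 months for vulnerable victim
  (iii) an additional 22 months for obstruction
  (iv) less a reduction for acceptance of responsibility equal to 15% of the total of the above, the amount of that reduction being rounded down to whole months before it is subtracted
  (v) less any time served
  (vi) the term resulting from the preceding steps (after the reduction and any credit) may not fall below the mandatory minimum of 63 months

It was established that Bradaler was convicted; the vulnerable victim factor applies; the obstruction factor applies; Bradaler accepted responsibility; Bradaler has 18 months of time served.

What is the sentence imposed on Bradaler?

Vulnerable victim enhancement: +57 months
Obstruction enhancement: +22 months
Adjusted term: 87 months + 57 months + 22 months = 166 months
Acceptance of responsibility reduction: 15% of 166 months = 24 months (rounded down)
After reduction: 166 − 24 = 142 months
Less time served: 142 months − 18 months = 124 months
Minimum 63 months: 124 months meets the minimum, no increase.

124 months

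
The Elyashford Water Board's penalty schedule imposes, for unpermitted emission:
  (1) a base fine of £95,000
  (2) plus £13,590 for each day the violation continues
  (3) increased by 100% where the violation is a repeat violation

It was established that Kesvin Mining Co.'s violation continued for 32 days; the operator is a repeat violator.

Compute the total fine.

£1,059,760

Per-day component: 32 × £13,590 = £434,880
Base plus per-day: £95,000 + £434,880 = £529,880
Enhancement: 100% of £529,880 = £529,880
Enhanced fine: £529,880 + £529,880 = £1,059,760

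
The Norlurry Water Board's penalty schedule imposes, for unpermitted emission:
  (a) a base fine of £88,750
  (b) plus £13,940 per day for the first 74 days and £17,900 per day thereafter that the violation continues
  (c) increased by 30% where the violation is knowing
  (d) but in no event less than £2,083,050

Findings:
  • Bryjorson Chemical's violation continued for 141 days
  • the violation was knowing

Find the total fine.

£3,015,493

First 74 days: 74 × £13,940 = £1,031,560
Remaining days: (141 − 74) × £17,900 = £1,199,300
Per-day component: £1,031,560 + £1,199,300 = £2,230,860
Base plus per-day: £88,750 + £2,230,860 = £2,319,610
Enhancement: 30% of £2,319,610 = £695,883
Enhanced fine: £2,319,610 + £695,883 = £3,015,493
Minimum £2,083,050: £3,015,493 meets the minimum, no increase.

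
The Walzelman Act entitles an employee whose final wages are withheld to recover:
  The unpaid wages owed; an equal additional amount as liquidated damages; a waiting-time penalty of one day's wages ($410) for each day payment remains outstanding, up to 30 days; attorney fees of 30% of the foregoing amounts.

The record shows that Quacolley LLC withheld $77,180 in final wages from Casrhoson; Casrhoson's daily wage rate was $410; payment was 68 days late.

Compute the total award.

Liquidated damages (equal amount): $77,180
Penalty days: min(68, 30) = 30
Waiting-time penalty: 30 × $410 = $12,300
Subtotal: $77,180 + $77,180 + $12,300 = $166,660
Attorney fees: 30% of $166,660 = $49,998
Total award: $166,660 + $49,998 = $216,658

Total award: $216,658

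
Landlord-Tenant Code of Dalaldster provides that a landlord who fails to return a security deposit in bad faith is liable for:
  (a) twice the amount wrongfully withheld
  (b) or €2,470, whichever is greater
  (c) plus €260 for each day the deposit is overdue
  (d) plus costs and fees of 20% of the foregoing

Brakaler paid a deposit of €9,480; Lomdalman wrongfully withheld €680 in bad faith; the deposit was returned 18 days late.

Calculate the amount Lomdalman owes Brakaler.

€8,580

Doubled: 2 × €680 = €1,360
Minimum €2,470: €1,360 is below the minimum → €2,470
Late-return penalty: 18 × €260 = €4,680
Damages plus late penalty: €2,470 + €4,680 = €7,150
Costs and fees: 20% of €7,150 = €1,430
Total recovery: €7,150 + €1,430 = €8,580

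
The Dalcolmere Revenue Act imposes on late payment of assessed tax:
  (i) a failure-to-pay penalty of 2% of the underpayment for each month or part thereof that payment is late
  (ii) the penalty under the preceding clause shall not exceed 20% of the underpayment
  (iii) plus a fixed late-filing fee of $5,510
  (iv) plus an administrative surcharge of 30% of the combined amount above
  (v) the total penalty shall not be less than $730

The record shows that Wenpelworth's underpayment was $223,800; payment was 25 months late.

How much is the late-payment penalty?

$65,351

Accrued rate: 2% × 25 = 50%, capped at 20% → 20%
Failure-to-pay penalty: 20% of $223,800 = $44,760
Penalty before surcharge: $44,760 + $5,510 = $50,270
Administrative surcharge: 30% of $50,270 = $15,081
Total penalty: $50,270 + $15,081 = $65,351
Minimum $730: $65,351 meets the minimum, no increase.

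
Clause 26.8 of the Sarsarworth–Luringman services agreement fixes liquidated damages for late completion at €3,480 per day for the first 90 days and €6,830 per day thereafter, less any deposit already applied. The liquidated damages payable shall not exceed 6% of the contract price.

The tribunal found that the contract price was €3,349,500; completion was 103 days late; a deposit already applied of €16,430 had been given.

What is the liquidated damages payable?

First 90 days: 90 × €3,480 = €313,200
Remaining days: (103 − 90) × €6,830 = €88,790
Accrued per-day damages: €313,200 + €88,790 = €401,990
Less deposit already applied: €401,990 − €16,430 = €385,560
Cap: 6% of €3,349,500 = €200,970
Cap at €200,970: €385,560 exceeds the cap → €200,970

€200,970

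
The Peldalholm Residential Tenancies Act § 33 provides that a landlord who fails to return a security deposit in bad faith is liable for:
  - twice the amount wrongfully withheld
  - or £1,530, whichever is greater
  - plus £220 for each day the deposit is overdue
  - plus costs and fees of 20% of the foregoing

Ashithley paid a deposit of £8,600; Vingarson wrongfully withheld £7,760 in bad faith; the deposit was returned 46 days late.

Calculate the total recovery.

Doubled: 2 × £7,760 = £15,520
Minimum £1,530: £15,520 meets the minimum, no increase.
Late-return penalty: 46 × £220 = £10,120
Damages plus late penalty: £15,520 + £10,120 = £25,640
Costs and fees: 20% of £25,640 = £5,128
Total recovery: £25,640 + £5,128 = £30,768

£30,768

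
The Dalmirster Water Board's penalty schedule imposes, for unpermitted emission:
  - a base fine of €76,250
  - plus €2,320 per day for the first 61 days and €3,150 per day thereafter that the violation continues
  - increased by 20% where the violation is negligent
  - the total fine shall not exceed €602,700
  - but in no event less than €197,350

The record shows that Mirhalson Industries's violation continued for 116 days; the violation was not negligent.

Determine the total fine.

€391,020

First 61 days: 61 × €2,320 = €141,520
Remaining days: (116 − 61) × €3,150 = €173,250
Per-day component: €141,520 + €173,250 = €314,770
Base plus per-day: €76,250 + €314,770 = €391,020
The violation was not negligent: no 20% increase.
Cap at €602,700: €391,020 is within the cap, no reduction.
Minimum €197,350: €391,020 meets the minimum, no increase.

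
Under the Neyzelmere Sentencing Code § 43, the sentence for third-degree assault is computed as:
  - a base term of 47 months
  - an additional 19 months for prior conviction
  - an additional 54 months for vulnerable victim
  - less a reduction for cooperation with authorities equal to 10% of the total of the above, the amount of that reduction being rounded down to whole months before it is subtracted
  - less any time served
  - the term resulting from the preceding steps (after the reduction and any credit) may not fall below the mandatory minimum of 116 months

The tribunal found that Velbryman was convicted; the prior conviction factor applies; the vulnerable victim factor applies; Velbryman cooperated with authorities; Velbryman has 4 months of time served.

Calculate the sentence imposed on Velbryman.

Prior conviction enhancement: +19 months
Vulnerable victim enhancement: +54 months
Adjusted term: 47 months + 19 months + 54 months = 120 months
Cooperation with authorities reduction: 10% of 120 months = 12 months (rounded down)
After reduction: 120 − 12 = 108 months
Less time served: 108 months − 4 months = 104 months
Minimum 116 months: 104 months is below the minimum → 116 months

116 months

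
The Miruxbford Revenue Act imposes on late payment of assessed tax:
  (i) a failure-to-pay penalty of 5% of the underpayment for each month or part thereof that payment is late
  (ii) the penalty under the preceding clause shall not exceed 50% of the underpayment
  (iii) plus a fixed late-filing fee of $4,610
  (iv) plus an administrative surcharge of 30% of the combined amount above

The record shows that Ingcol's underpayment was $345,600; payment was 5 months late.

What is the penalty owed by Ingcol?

Accrued rate: 5% × 5 = 25%, capped at 50% → 25%
Failure-to-pay penalty: 25% of $345,600 = $86,400
Penalty before surcharge: $86,400 + $4,610 = $91,010
Administrative surcharge: 30% of $91,010 = $27,303
Total penalty: $91,010 + $27,303 = $118,313

$118,313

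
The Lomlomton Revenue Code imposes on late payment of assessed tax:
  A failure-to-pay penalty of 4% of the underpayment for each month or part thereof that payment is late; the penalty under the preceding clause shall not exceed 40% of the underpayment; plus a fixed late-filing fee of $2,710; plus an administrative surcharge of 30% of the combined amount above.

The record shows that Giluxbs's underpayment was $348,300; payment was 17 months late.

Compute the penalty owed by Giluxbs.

Accrued rate: 4% × 17 = 68%, capped at 40% → 40%
Failure-to-pay penalty: 40% of $348,300 = $139,320
Penalty before surcharge: $139,320 + $2,710 = $142,030
Administrative surcharge: 30% of $142,030 = $42,609
Total penalty: $142,030 + $42,609 = $184,639

Penalty: $184,639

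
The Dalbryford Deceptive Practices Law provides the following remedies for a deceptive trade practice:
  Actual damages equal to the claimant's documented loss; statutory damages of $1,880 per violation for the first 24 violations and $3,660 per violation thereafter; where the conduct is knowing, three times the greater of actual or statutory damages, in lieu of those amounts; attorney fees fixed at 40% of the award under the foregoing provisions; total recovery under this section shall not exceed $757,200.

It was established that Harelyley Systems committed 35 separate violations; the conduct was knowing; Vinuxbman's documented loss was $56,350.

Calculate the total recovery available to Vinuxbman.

First 24 violations: 24 × $1,880 = $45,120
Remaining violations: (35 − 24) × $3,660 = $40,260
Statutory damages: $45,120 + $40,260 = $85,380
Greater of actual damages ($56,350) or statutory damages ($85,380): $85,380
Trebled: 3 × $85,380 = $256,140
Attorney fees: 40% of $256,140 = $102,456
Total before cap: $256,140 + $102,456 = $358,596
Cap at $757,200: $358,596 is within the cap, no reduction.

$358,596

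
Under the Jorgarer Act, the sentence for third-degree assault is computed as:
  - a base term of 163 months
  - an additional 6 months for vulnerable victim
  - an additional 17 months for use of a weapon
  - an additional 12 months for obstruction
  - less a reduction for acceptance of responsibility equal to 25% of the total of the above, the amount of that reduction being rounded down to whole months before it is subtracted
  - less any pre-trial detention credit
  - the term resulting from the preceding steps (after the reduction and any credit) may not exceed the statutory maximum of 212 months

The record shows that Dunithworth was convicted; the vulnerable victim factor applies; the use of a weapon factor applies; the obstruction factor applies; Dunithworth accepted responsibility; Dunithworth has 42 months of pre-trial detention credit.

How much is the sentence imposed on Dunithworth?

Vulnerable victim enhancement: +6 months
Use of a weapon enhancement: +17 months
Obstruction enhancement: +12 months
Adjusted term: 163 months + 6 months + 17 months + 12 months = 198 months
Acceptance of responsibility reduction: 25% of 198 months = 49 months (rounded down)
After reduction: 198 − 49 = 149 months
Less pre-trial detention credit: 149 months − 42 months = 107 months
Cap at 212 months: 107 months is within the cap, no reduction.

107 months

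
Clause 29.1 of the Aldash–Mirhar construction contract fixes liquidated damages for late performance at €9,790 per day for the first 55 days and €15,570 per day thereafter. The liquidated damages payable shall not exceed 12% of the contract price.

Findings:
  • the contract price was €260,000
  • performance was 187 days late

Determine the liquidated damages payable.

€31,200

First 55 days: 55 × €9,790 = €538,450
Remaining days: (187 − 55) × €15,570 = €2,055,240
Accrued per-day damages: €538,450 + €2,055,240 = €2,593,690
Cap: 12% of €260,000 = €31,200
Cap at €31,200: €2,593,690 exceeds the cap → €31,200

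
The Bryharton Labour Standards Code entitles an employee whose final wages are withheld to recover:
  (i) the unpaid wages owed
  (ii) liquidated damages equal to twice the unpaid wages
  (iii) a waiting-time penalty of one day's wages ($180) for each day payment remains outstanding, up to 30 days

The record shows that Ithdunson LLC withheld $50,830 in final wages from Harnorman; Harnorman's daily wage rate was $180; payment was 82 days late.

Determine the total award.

$157,890

Doubled: 2 × $50,830 = $101,660
Penalty days: min(82, 30) = 30
Waiting-time penalty: 30 × $180 = $5,400
Total award: $50,830 + $101,660 + $5,400 = $157,890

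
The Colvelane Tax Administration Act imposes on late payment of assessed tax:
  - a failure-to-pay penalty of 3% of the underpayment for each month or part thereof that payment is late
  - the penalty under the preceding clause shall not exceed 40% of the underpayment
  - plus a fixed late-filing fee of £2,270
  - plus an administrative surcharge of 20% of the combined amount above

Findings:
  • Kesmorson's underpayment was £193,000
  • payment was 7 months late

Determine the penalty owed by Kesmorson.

Penalty: £51,360

Accrued rate: 3% × 7 = 21%, capped at 40% → 21%
Failure-to-pay penalty: 21% of £193,000 = £40,530
Penalty before surcharge: £40,530 + £2,270 = £42,800
Administrative surcharge: 20% of £42,800 = £8,560
Total penalty: £42,800 + £8,560 = £51,360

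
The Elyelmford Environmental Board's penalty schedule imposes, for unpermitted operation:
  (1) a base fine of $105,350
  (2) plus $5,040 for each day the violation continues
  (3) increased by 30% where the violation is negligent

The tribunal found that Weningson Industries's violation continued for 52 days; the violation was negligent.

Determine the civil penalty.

Per-day component: 52 × $5,040 = $262,080
Base plus per-day: $105,350 + $262,080 = $367,430
Enhancement: 30% of $367,430 = $110,229
Enhanced fine: $367,430 + $110,229 = $477,659

$477,659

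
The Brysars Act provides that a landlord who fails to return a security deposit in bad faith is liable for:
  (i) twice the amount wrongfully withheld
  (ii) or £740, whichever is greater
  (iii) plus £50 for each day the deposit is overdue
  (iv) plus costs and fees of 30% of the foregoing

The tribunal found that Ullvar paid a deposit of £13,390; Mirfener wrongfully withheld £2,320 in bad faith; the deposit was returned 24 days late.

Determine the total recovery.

£7,592

Doubled: 2 × £2,320 = £4,640
Minimum £740: £4,640 meets the minimum, no increase.
Late-return penalty: 24 × £50 = £1,200
Damages plus late penalty: £4,640 + £1,200 = £5,840
Costs and fees: 30% of £5,840 = £1,752
Total recovery: £5,840 + £1,752 = £7,592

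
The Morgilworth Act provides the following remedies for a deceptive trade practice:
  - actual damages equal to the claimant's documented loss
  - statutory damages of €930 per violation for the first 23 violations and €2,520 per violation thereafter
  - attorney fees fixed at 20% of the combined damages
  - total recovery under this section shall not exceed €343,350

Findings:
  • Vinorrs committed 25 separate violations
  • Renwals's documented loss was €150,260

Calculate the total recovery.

First 23 violations: 23 × €930 = €21,390
Remaining violations: (25 − 23) × €2,520 = €5,040
Statutory damages: €21,390 + €5,040 = €26,430
Combined damages: €150,260 + €26,430 = €176,690
Attorney fees: 20% of €176,690 = €35,338
Total before cap: €176,690 + €35,338 = €212,028
Cap at €343,350: €212,028 is within the cap, no reduction.

Total recovery: €212,028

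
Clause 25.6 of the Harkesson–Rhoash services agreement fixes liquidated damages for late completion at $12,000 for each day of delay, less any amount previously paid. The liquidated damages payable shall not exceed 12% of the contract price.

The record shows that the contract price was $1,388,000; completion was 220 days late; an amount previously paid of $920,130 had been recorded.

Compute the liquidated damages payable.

Per-day damages: 220 × $12,000 = $2,640,000
Less amount previously paid: $2,640,000 − $920,130 = $1,719,870
Cap: 12% of $1,388,000 = $166,560
Cap at $166,560: $1,719,870 exceeds the cap → $166,560

$166,560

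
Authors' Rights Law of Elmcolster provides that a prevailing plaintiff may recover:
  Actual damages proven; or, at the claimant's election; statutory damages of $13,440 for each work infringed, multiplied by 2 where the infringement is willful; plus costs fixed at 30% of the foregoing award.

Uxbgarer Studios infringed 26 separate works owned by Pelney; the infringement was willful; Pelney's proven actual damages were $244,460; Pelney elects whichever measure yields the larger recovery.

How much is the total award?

$908,544

Statutory damages: 26 × $13,440 = $349,440
Doubled: 2 × $349,440 = $698,880
Greater of actual damages ($244,460) or enhanced statutory damages ($698,880): $698,880
Costs: 30% of $698,880 = $209,664
Award plus costs: $698,880 + $209,664 = $908,544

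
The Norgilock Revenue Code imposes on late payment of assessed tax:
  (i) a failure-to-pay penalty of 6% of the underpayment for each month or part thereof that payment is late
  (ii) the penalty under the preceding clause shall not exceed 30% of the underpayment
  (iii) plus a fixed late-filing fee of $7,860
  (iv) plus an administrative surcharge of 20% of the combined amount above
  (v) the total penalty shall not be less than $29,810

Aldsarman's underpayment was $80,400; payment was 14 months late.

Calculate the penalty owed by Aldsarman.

Accrued rate: 6% × 14 = 84%, capped at 30% → 30%
Failure-to-pay penalty: 30% of $80,400 = $24,120
Penalty before surcharge: $24,120 + $7,860 = $31,980
Administrative surcharge: 20% of $31,980 = $6,396
Total penalty: $31,980 + $6,396 = $38,376
Minimum $29,810: $38,376 meets the minimum, no increase.

Penalty: $38,376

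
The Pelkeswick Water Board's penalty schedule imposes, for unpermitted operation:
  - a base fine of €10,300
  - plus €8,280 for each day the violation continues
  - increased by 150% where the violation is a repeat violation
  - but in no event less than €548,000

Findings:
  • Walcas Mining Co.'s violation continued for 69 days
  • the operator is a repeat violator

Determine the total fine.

€1,454,050

Per-day component: 69 × €8,280 = €571,320
Base plus per-day: €10,300 + €571,320 = €581,620
Enhancement: 150% of €581,620 = €872,430
Enhanced fine: €581,620 + €872,430 = €1,454,050
Minimum €548,000: €1,454,050 meets the minimum, no increase.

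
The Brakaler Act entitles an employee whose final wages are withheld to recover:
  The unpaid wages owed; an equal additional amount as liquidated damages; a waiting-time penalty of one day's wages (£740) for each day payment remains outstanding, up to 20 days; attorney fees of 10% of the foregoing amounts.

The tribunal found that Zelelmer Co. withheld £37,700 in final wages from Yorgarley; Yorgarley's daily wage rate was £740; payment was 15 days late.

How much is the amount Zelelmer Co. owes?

Liquidated damages (equal amount): £37,700
Penalty days: min(15, 20) = 15
Waiting-time penalty: 15 × £740 = £11,100
Subtotal: £37,700 + £37,700 + £11,100 = £86,500
Attorney fees: 10% of £86,500 = £8,650
Total award: £86,500 + £8,650 = £95,150

Total award: £95,150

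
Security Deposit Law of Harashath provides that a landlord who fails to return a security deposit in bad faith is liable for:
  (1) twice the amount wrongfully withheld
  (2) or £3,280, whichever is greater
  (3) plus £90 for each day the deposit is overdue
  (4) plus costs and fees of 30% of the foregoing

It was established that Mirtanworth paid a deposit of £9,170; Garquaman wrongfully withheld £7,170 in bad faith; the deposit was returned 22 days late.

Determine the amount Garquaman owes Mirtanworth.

Doubled: 2 × £7,170 = £14,340
Minimum £3,280: £14,340 meets the minimum, no increase.
Late-return penalty: 22 × £90 = £1,980
Damages plus late penalty: £14,340 + £1,980 = £16,320
Costs and fees: 30% of £16,320 = £4,896
Total recovery: £16,320 + £4,896 = £21,216

£21,216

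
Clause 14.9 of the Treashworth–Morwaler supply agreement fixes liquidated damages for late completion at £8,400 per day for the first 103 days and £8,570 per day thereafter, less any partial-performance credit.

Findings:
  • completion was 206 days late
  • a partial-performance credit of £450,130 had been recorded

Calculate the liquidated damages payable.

First 103 days: 103 × £8,400 = £865,200
Remaining days: (206 − 103) × £8,570 = £882,710
Accrued per-day damages: £865,200 + £882,710 = £1,747,910
Less partial-performance credit: £1,747,910 − £450,130 = £1,297,780

£1,297,780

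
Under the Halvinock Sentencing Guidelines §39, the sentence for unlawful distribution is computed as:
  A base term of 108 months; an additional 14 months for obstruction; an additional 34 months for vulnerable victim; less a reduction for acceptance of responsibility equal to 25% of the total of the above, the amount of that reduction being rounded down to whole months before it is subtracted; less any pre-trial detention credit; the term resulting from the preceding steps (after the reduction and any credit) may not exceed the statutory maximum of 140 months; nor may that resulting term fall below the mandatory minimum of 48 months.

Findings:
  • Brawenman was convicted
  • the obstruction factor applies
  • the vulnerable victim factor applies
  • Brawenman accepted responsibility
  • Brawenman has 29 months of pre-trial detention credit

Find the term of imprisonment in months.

Obstruction enhancement: +14 months
Vulnerable victim enhancement: +34 months
Adjusted term: 108 months + 14 months + 34 months = 156 months
Acceptance of responsibility reduction: 25% of 156 months = 39 months (rounded down)
After reduction: 156 − 39 = 117 months
Less pre-trial detention credit: 117 months − 29 months = 88 months
Cap at 140 months: 88 months is within the cap, no reduction.
Minimum 48 months: 88 months meets the minimum, no increase.

88 months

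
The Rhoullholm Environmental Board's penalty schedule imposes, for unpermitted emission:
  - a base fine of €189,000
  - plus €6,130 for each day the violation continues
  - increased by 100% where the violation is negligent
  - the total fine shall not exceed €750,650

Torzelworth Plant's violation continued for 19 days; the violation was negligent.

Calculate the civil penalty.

Per-day component: 19 × €6,130 = €116,470
Base plus per-day: €189,000 + €116,470 = €305,470
Enhancement: 100% of €305,470 = €305,470
Enhanced fine: €305,470 + €305,470 = €610,940
Cap at €750,650: €610,940 is within the cap, no reduction.

€610,940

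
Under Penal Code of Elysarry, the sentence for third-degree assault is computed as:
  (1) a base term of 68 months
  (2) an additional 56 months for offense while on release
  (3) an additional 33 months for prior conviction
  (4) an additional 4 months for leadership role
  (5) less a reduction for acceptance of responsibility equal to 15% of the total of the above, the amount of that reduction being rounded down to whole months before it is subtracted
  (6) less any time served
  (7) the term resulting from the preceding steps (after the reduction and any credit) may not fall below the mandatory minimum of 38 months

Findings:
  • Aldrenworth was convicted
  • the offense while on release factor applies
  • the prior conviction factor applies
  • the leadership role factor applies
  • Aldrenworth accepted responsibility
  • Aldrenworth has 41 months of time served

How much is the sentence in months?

Offense while on release enhancement: +56 months
Prior conviction enhancement: +33 months
Leadership role enhancement: +4 months
Adjusted term: 68 months + 56 months + 33 months + 4 months = 161 months
Acceptance of responsibility reduction: 15% of 161 months = 24 months (rounded down)
After reduction: 161 − 24 = 137 months
Less time served: 137 months − 41 months = 96 months
Minimum 38 months: 96 months meets the minimum, no increase.

96 months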